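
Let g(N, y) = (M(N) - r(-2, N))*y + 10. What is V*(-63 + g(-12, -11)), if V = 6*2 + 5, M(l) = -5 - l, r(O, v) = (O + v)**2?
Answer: 34442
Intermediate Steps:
V = 17 (V = 12 + 5 = 17)
g(N, y) = 10 + y*(-5 - N - (-2 + N)**2) (g(N, y) = ((-5 - N) - (-2 + N)**2)*y + 10 = (-5 - N - (-2 + N)**2)*y + 10 = y*(-5 - N - (-2 + N)**2) + 10 = 10 + y*(-5 - N - (-2 + N)**2))
V*(-63 + g(-12, -11)) = 17*(-63 + (10 - 1*(-11)*(-2 - 12)**2 - 1*(-11)*(5 - 12))) = 17*(-63 + (10 - 1*(-11)*(-14)**2 - 1*(-11)*(-7))) = 17*(-63 + (10 - 1*(-11)*196 - 77)) = 17*(-63 + (10 + 2156 - 77)) = 17*(-63 + 2089) = 17*2026 = 34442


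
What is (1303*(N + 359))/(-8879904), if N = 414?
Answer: -1007219/8879904 ≈ -0.11343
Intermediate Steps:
(1303*(N + 359))/(-8879904) = (1303*(414 + 359))/(-8879904) = (1303*773)*(-1/8879904) = 1007219*(-1/8879904) = -1007219/8879904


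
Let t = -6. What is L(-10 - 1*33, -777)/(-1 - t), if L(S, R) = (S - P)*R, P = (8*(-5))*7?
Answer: -184149/5 ≈ -36830.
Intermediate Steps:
P = -280 (P = -40*7 = -280)
L(S, R) = R*(280 + S) (L(S, R) = (S - 1*(-280))*R = (S + 280)*R = (280 + S)*R = R*(280 + S))
L(-10 - 1*33, -777)/(-1 - t) = (-777*(280 + (-10 - 1*33)))/(-1 - 1*(-6)) = (-777*(280 + (-10 - 33)))/(-1 + 6) = -777*(280 - 43)/5 = -777*237*(⅕) = -184149*⅕ = -184149/5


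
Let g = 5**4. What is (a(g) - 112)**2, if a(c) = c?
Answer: 263169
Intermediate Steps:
g = 625
(a(g) - 112)**2 = (625 - 112)**2 = 513**2 = 263169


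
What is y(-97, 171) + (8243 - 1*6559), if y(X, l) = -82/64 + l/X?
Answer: 5217687/3104 ≈ 1681.0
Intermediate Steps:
y(X, l) = -41/32 + l/X (y(X, l) = -82*1/64 + l/X = -41/32 + l/X)
y(-97, 171) + (8243 - 1*6559) = (-41/32 + 171/(-97)) + (8243 - 1*6559) = (-41/32 + 171*(-1/97)) + (8243 - 6559) = (-41/32 - 171/97) + 1684 = -9449/3104 + 1684 = 5217687/3104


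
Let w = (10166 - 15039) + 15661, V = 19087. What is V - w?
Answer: 8299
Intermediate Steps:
w = 10788 (w = -4873 + 15661 = 10788)
V - w = 19087 - 1*10788 = 19087 - 10788 = 8299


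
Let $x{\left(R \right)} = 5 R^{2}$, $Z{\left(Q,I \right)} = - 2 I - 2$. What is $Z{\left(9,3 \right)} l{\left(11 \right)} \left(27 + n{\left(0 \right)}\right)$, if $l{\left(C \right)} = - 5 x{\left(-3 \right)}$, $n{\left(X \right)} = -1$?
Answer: $46800$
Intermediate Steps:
$Z{\left(Q,I \right)} = -2 - 2 I$
$l{\left(C \right)} = -225$ ($l{\left(C \right)} = - 5 \cdot 5 \left(-3\right)^{2} = - 5 \cdot 5 \cdot 9 = \left(-5\right) 45 = -225$)
$Z{\left(9,3 \right)} l{\left(11 \right)} \left(27 + n{\left(0 \right)}\right) = \left(-2 - 6\right) \left(-225\right) \left(27 - 1\right) = \left(-2 - 6\right) \left(-225\right) 26 = \left(-8\right) \left(-225\right) 26 = 1800 \cdot 26 = 46800$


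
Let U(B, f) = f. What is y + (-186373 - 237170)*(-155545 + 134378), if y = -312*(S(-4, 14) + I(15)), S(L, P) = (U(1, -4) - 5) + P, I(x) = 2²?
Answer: 8965131873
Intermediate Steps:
I(x) = 4
S(L, P) = -9 + P (S(L, P) = (-4 - 5) + P = -9 + P)
y = -2808 (y = -312*((-9 + 14) + 4) = -312*(5 + 4) = -312*9 = -2808)
y + (-186373 - 237170)*(-155545 + 134378) = -2808 + (-186373 - 237170)*(-155545 + 134378) = -2808 - 423543*(-21167) = -2808 + 8965134681 = 8965131873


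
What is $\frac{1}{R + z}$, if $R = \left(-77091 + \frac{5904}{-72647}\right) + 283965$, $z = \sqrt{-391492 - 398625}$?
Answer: $\frac{1091795023242378}{225868084819286884729} - \frac{5277586609 i \sqrt{790117}}{225868084819286884729} \approx 4.8338 \cdot 10^{-6} - 2.077 \cdot 10^{-8} i$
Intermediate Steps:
$z = i \sqrt{790117}$ ($z = \sqrt{-790117} = i \sqrt{790117} \approx 888.88 i$)
$R = \frac{15028769574}{72647}$ ($R = \left(-77091 + 5904 \left(- \frac{1}{72647}\right)\right) + 283965 = \left(-77091 - \frac{5904}{72647}\right) + 283965 = - \frac{5600435781}{72647} + 283965 = \frac{15028769574}{72647} \approx 2.0687 \cdot 10^{5}$)
$\frac{1}{R + z} = \frac{1}{\frac{15028769574}{72647} + i \sqrt{790117}}$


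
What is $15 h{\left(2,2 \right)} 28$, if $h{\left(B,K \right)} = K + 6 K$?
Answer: $5880$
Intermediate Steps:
$h{\left(B,K \right)} = 7 K$
$15 h{\left(2,2 \right)} 28 = 15 \cdot 7 \cdot 2 \cdot 28 = 15 \cdot 14 \cdot 28 = 210 \cdot 28 = 5880$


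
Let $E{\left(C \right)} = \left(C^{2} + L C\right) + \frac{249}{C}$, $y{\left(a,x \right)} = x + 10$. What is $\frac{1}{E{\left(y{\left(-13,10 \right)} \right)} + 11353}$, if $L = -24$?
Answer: $\frac{20}{225709} \approx 8.861 \cdot 10^{-5}$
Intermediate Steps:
$y{\left(a,x \right)} = 10 + x$
$E{\left(C \right)} = C^{2} - 24 C + \frac{249}{C}$ ($E{\left(C \right)} = \left(C^{2} - 24 C\right) + \frac{249}{C} = C^{2} - 24 C + \frac{249}{C}$)
$\frac{1}{E{\left(y{\left(-13,10 \right)} \right)} + 11353} = \frac{1}{\frac{249 + \left(10 + 10\right)^{2} \left(-24 + \left(10 + 10\right)\right)}{10 + 10} + 11353} = \frac{1}{\frac{249 + 20^{2} \left(-24 + 20\right)}{20} + 11353} = \frac{1}{\frac{249 + 400 \left(-4\right)}{20} + 11353} = \frac{1}{\frac{249 - 1600}{20} + 11353} = \frac{1}{\frac{1}{20} \left(-1351\right) + 11353} = \frac{1}{- \frac{1351}{20} + 11353} = \frac{1}{\frac{225709}{20}} = \frac{20}{225709}$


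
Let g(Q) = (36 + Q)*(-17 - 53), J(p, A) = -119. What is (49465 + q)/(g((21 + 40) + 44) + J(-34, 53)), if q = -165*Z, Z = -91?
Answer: -64480/9989 ≈ -6.4551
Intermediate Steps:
q = 15015 (q = -165*(-91) = 15015)
g(Q) = -2520 - 70*Q (g(Q) = (36 + Q)*(-70) = -2520 - 70*Q)
(49465 + q)/(g((21 + 40) + 44) + J(-34, 53)) = (49465 + 15015)/((-2520 - 70*((21 + 40) + 44)) - 119) = 64480/((-2520 - 70*(61 + 44)) - 119) = 64480/((-2520 - 70*105) - 119) = 64480/((-2520 - 7350) - 119) = 64480/(-9870 - 119) = 64480/(-9989) = 64480*(-1/9989) = -64480/9989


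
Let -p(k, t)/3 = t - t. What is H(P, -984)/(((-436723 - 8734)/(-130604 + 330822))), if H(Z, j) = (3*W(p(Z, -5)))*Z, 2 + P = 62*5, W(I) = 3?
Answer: -555004296/445457 ≈ -1245.9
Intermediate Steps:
p(k, t) = 0 (p(k, t) = -3*(t - t) = -3*0 = 0)
P = 308 (P = -2 + 62*5 = -2 + 310 = 308)
H(Z, j) = 9*Z (H(Z, j) = (3*3)*Z = 9*Z)
H(P, -984)/(((-436723 - 8734)/(-130604 + 330822))) = (9*308)/(((-436723 - 8734)/(-130604 + 330822))) = 2772/((-445457/200218)) = 2772/((-445457*1/200218)) = 2772/(-445457/200218) = 2772*(-200218/445457) = -555004296/445457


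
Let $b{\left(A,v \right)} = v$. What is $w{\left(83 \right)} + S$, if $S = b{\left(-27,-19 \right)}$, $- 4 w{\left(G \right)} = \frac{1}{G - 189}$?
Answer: $- \frac{8055}{424} \approx -18.998$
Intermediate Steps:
$w{\left(G \right)} = - \frac{1}{4 \left(-189 + G\right)}$ ($w{\left(G \right)} = - \frac{1}{4 \left(G - 189\right)} = - \frac{1}{4 \left(-189 + G\right)}$)
$S = -19$
$w{\left(83 \right)} + S = - \frac{1}{-756 + 4 \cdot 83} - 19 = - \frac{1}{-756 + 332} - 19 = - \frac{1}{-424} - 19 = \left(-1\right) \left(- \frac{1}{424}\right) - 19 = \frac{1}{424} - 19 = - \frac{8055}{424}$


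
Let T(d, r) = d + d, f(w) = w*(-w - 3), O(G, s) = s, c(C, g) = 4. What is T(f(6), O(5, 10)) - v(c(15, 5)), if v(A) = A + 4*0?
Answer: -112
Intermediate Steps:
f(w) = w*(-3 - w)
T(d, r) = 2*d
v(A) = A (v(A) = A + 0 = A)
T(f(6), O(5, 10)) - v(c(15, 5)) = 2*(-1*6*(3 + 6)) - 1*4 = 2*(-1*6*9) - 4 = 2*(-54) - 4 = -108 - 4 = -112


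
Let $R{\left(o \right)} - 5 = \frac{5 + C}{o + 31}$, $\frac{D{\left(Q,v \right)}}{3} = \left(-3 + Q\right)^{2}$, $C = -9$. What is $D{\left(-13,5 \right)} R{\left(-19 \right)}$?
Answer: $3584$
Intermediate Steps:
$D{\left(Q,v \right)} = 3 \left(-3 + Q\right)^{2}$
$R{\left(o \right)} = 5 - \frac{4}{31 + o}$ ($R{\left(o \right)} = 5 + \frac{5 - 9}{o + 31} = 5 - \frac{4}{31 + o}$)
$D{\left(-13,5 \right)} R{\left(-19 \right)} = 3 \left(-3 - 13\right)^{2} \frac{151 + 5 \left(-19\right)}{31 - 19} = 3 \left(-16\right)^{2} \frac{151 - 95}{12} = 3 \cdot 256 \cdot \frac{1}{12} \cdot 56 = 768 \cdot \frac{14}{3} = 3584$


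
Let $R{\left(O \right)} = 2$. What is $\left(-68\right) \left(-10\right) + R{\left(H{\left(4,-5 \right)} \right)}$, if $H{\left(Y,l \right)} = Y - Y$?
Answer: $682$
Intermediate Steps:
$H{\left(Y,l \right)} = 0$
$\left(-68\right) \left(-10\right) + R{\left(H{\left(4,-5 \right)} \right)} = \left(-68\right) \left(-10\right) + 2 = 680 + 2 = 682$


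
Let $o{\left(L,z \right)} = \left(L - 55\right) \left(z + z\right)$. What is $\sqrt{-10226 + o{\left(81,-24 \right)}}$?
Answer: $i \sqrt{11474} \approx 107.12 i$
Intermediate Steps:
$o{\left(L,z \right)} = 2 z \left(-55 + L\right)$ ($o{\left(L,z \right)} = \left(-55 + L\right) 2 z = 2 z \left(-55 + L\right)$)
$\sqrt{-10226 + o{\left(81,-24 \right)}} = \sqrt{-10226 + 2 \left(-24\right) \left(-55 + 81\right)} = \sqrt{-10226 + 2 \left(-24\right) 26} = \sqrt{-10226 - 1248} = \sqrt{-11474} = i \sqrt{11474}$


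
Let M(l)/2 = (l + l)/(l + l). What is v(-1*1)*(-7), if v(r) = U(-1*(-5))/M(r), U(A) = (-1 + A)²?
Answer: -56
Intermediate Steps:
M(l) = 2 (M(l) = 2*((l + l)/(l + l)) = 2*((2*l)/((2*l))) = 2*((2*l)*(1/(2*l))) = 2*1 = 2)
v(r) = 8 (v(r) = (-1 - 1*(-5))²/2 = (-1 + 5)²*(½) = 4²*(½) = 16*(½) = 8)
v(-1*1)*(-7) = 8*(-7) = -56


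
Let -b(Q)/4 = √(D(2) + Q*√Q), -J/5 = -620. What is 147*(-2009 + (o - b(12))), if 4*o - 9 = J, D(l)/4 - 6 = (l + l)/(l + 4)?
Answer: -724269/4 + 392*√(60 + 54*√3) ≈ -1.7621e+5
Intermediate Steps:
J = 3100 (J = -5*(-620) = 3100)
D(l) = 24 + 8*l/(4 + l) (D(l) = 24 + 4*((l + l)/(l + 4)) = 24 + 4*((2*l)/(4 + l)) = 24 + 4*(2*l/(4 + l)) = 24 + 8*l/(4 + l))
o = 3109/4 (o = 9/4 + (¼)*3100 = 9/4 + 775 = 3109/4 ≈ 777.25)
b(Q) = -4*√(80/3 + Q^(3/2)) (b(Q) = -4*√(32*(3 + 2)/(4 + 2) + Q*√Q) = -4*√(32*5/6 + Q^(3/2)) = -4*√(32*(⅙)*5 + Q^(3/2)) = -4*√(80/3 + Q^(3/2)))
147*(-2009 + (o - b(12))) = 147*(-2009 + (3109/4 - (-4)*√(240 + 9*12^(3/2))/3)) = 147*(-2009 + (3109/4 - (-4)*√(240 + 9*(24*√3))/3)) = 147*(-2009 + (3109/4 - (-4)*√(240 + 216*√3)/3)) = 147*(-2009 + (3109/4 + 4*√(240 + 216*√3)/3)) = 147*(-4927/4 + 4*√(240 + 216*√3)/3) = -724269/4 + 196*√(240 + 216*√3)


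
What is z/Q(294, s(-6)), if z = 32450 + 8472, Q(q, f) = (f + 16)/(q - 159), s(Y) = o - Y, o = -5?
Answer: 5524470/17 ≈ 3.2497e+5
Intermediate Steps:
s(Y) = -5 - Y
Q(q, f) = (16 + f)/(-159 + q)
z = 40922
z/Q(294, s(-6)) = 40922/(((16 + (-5 - 1*(-6)))/(-159 + 294))) = 40922/(((16 + (-5 + 6))/135)) = 40922/(((16 + 1)/135)) = 40922/(((1/135)*17)) = 40922/(17/135) = 40922*(135/17) = 5524470/17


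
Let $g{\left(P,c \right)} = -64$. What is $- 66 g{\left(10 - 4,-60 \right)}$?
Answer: $4224$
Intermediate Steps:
$- 66 g{\left(10 - 4,-60 \right)} = \left(-66\right) \left(-64\right) = 4224$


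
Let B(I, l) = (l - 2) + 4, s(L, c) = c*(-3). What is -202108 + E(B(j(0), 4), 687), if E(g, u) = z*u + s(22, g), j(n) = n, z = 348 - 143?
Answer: -61291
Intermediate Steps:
z = 205
s(L, c) = -3*c
B(I, l) = 2 + l (B(I, l) = (-2 + l) + 4 = 2 + l)
E(g, u) = -3*g + 205*u (E(g, u) = 205*u - 3*g = -3*g + 205*u)
-202108 + E(B(j(0), 4), 687) = -202108 + (-3*(2 + 4) + 205*687) = -202108 + (-3*6 + 140835) = -202108 + (-18 + 140835) = -202108 + 140817 = -61291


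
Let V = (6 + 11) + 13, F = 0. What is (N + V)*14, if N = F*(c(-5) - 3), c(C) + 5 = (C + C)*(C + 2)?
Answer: 420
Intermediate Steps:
V = 30 (V = 17 + 13 = 30)
c(C) = -5 + 2*C*(2 + C) (c(C) = -5 + (C + C)*(C + 2) = -5 + (2*C)*(2 + C) = -5 + 2*C*(2 + C))
N = 0 (N = 0*((-5 + 2*(-5)² + 4*(-5)) - 3) = 0*((-5 + 2*25 - 20) - 3) = 0*((-5 + 50 - 20) - 3) = 0*(25 - 3) = 0*22 = 0)
(N + V)*14 = (0 + 30)*14 = 30*14 = 420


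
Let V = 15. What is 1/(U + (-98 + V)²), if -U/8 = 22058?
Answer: -1/169575 ≈ -5.8971e-6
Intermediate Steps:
U = -176464 (U = -8*22058 = -176464)
1/(U + (-98 + V)²) = 1/(-176464 + (-98 + 15)²) = 1/(-176464 + (-83)²) = 1/(-176464 + 6889) = 1/(-169575) = -1/169575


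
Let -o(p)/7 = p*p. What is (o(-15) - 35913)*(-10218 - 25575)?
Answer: 1341807984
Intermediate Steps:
o(p) = -7*p**2 (o(p) = -7*p*p = -7*p**2)
(o(-15) - 35913)*(-10218 - 25575) = (-7*(-15)**2 - 35913)*(-10218 - 25575) = (-7*225 - 35913)*(-35793) = (-1575 - 35913)*(-35793) = -37488*(-35793) = 1341807984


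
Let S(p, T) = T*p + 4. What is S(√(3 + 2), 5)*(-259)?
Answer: -1036 - 1295*√5 ≈ -3931.7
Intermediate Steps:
S(p, T) = 4 + T*p
S(√(3 + 2), 5)*(-259) = (4 + 5*√(3 + 2))*(-259) = (4 + 5*√5)*(-259) = -1036 - 1295*√5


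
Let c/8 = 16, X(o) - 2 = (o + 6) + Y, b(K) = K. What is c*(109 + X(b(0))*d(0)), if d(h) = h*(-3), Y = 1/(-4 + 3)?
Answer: 13952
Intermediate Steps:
Y = -1 (Y = 1/(-1) = -1)
X(o) = 7 + o (X(o) = 2 + ((o + 6) - 1) = 2 + ((6 + o) - 1) = 2 + (5 + o) = 7 + o)
d(h) = -3*h
c = 128 (c = 8*16 = 128)
c*(109 + X(b(0))*d(0)) = 128*(109 + (7 + 0)*(-3*0)) = 128*(109 + 7*0) = 128*(109 + 0) = 128*109 = 13952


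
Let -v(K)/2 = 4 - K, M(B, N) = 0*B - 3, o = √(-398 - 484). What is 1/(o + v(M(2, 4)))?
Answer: -1/77 - 3*I*√2/154 ≈ -0.012987 - 0.02755*I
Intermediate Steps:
o = 21*I*√2 (o = √(-882) = 21*I*√2 ≈ 29.698*I)
M(B, N) = -3 (M(B, N) = 0 - 3 = -3)
v(K) = -8 + 2*K (v(K) = -2*(4 - K) = -8 + 2*K)
1/(o + v(M(2, 4))) = 1/(21*I*√2 + (-8 + 2*(-3))) = 1/(21*I*√2 + (-8 - 6)) = 1/(21*I*√2 - 14) = 1/(-14 + 21*I*√2)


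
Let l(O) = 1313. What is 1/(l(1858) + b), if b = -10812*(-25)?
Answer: 1/271613 ≈ 3.6817e-6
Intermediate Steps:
b = 270300
1/(l(1858) + b) = 1/(1313 + 270300) = 1/271613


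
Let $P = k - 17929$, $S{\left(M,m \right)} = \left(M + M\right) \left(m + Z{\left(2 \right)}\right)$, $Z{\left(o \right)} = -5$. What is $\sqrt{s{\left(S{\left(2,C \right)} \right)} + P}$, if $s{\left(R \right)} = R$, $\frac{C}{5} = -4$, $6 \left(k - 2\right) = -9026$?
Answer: $\frac{i \sqrt{175782}}{3} \approx 139.75 i$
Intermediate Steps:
$k = - \frac{4507}{3}$ ($k = 2 + \frac{1}{6} \left(-9026\right) = 2 - \frac{4513}{3} = - \frac{4507}{3} \approx -1502.3$)
$C = -20$ ($C = 5 \left(-4\right) = -20$)
$S{\left(M,m \right)} = 2 M \left(-5 + m\right)$ ($S{\left(M,m \right)} = \left(M + M\right) \left(m - 5\right) = 2 M \left(-5 + m\right)$)
$P = - \frac{58294}{3}$ ($P = - \frac{4507}{3} - 17929 = - \frac{58294}{3} \approx -19431.0$)
$\sqrt{s{\left(S{\left(2,C \right)} \right)} + P} = \sqrt{2 \cdot 2 \left(-5 - 20\right) - \frac{58294}{3}} = \sqrt{2 \cdot 2 \left(-25\right) - \frac{58294}{3}} = \sqrt{-100 - \frac{58294}{3}} = \sqrt{- \frac{58594}{3}} = \frac{i \sqrt{175782}}{3}$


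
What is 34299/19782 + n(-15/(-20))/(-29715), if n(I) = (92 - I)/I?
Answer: 1383385/799758 ≈ 1.7298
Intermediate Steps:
n(I) = (92 - I)/I
34299/19782 + n(-15/(-20))/(-29715) = 34299/19782 + ((92 - (-15)/(-20))/((-15/(-20))))/(-29715) = 34299*(1/19782) + ((92 - (-15)*(-1)/20)/((-15*(-1/20))))*(-1/29715) = 3811/2198 + ((92 - 1*¾)/(¾))*(-1/29715) = 3811/2198 + (4*(92 - ¾)/3)*(-1/29715) = 3811/2198 + ((4/3)*(365/4))*(-1/29715) = 3811/2198 + (365/3)*(-1/29715) = 3811/2198 - 73/17829 = 1383385/799758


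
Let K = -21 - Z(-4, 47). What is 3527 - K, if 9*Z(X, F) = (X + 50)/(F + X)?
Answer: 1373122/387 ≈ 3548.1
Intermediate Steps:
Z(X, F) = (50 + X)/(9*(F + X)) (Z(X, F) = ((X + 50)/(F + X))/9 = ((50 + X)/(F + X))/9 = (50 + X)/(9*(F + X)))
K = -8173/387 (K = -21 - (50 - 4)/(9*(47 - 4)) = -21 - 46/(9*43) = -21 - 1*46/387 = -21 - 46/387 = -8173/387 ≈ -21.119)
3527 - K = 3527 - 1*(-8173/387) = 3527 + 8173/387 = 1373122/387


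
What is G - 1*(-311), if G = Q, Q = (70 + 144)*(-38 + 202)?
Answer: 35407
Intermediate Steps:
Q = 35096 (Q = 214*164 = 35096)
G = 35096
G - 1*(-311) = 35096 - 1*(-311) = 35096 + 311 = 35407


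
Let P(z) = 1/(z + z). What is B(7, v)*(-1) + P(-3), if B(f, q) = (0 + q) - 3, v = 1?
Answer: 11/6 ≈ 1.8333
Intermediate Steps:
B(f, q) = -3 + q (B(f, q) = q - 3 = -3 + q)
P(z) = 1/(2*z)
B(7, v)*(-1) + P(-3) = (-3 + 1)*(-1) + (½)/(-3) = -2*(-1) + (½)*(-⅓) = 2 - ⅙ = 11/6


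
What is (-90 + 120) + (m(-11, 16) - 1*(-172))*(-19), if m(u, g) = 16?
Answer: -3542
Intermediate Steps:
(-90 + 120) + (m(-11, 16) - 1*(-172))*(-19) = (-90 + 120) + (16 - 1*(-172))*(-19) = 30 + (16 + 172)*(-19) = 30 + 188*(-19) = 30 - 3572 = -3542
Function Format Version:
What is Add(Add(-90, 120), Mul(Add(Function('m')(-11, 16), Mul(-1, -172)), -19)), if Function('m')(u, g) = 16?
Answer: -3542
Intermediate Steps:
Add(Add(-90, 120), Mul(Add(Function('m')(-11, 16), Mul(-1, -172)), -19)) = Add(Add(-90, 120), Mul(Add(16, Mul(-1, -172)), -19)) = Add(30, Mul(Add(16, 172), -19)) = Add(30, Mul(188, -19)) = Add(30, -3572) = -3542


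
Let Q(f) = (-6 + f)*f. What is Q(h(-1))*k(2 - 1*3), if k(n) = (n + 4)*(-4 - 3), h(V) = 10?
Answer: -840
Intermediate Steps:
k(n) = -28 - 7*n (k(n) = (4 + n)*(-7) = -28 - 7*n)
Q(f) = f*(-6 + f)
Q(h(-1))*k(2 - 1*3) = (10*(-6 + 10))*(-28 - 7*(2 - 1*3)) = (10*4)*(-28 - 7*(2 - 3)) = 40*(-28 - 7*(-1)) = 40*(-28 + 7) = 40*(-21) = -840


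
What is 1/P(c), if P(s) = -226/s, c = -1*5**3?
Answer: 125/226 ≈ 0.55310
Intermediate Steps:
c = -125 (c = -1*125 = -125)
1/P(c) = 1/(-226/(-125)) = 1/(-226*(-1/125)) = 1/(226/125) = 125/226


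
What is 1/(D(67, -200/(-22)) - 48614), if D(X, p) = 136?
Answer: -1/48478 ≈ -2.0628e-5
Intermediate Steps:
1/(D(67, -200/(-22)) - 48614) = 1/(136 - 48614) = 1/(-48478) = -1/48478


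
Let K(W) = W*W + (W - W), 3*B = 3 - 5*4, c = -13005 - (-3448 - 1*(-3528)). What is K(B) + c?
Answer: -117476/9 ≈ -13053.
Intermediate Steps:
c = -13085 (c = -13005 - (-3448 + 3528) = -13005 - 1*80 = -13005 - 80 = -13085)
B = -17/3 (B = (3 - 5*4)/3 = (3 - 20)/3 = (1/3)*(-17) = -17/3 ≈ -5.6667)
K(W) = W**2 (K(W) = W**2 + 0 = W**2)
K(B) + c = (-17/3)**2 - 13085 = 289/9 - 13085 = -117476/9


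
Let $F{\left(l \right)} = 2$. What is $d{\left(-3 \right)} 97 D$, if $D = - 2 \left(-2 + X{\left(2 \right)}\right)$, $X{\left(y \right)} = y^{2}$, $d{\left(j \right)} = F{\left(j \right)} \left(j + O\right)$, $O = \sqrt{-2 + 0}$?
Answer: $2328 - 776 i \sqrt{2} \approx 2328.0 - 1097.4 i$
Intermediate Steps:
$O = i \sqrt{2}$ ($O = \sqrt{-2} = i \sqrt{2} \approx 1.4142 i$)
$d{\left(j \right)} = 2 j + 2 i \sqrt{2}$ ($d{\left(j \right)} = 2 \left(j + i \sqrt{2}\right) = 2 j + 2 i \sqrt{2}$)
$D = -4$ ($D = - 2 \left(-2 + 2^{2}\right) = - 2 \left(-2 + 4\right) = \left(-2\right) 2 = -4$)
$d{\left(-3 \right)} 97 D = \left(2 \left(-3\right) + 2 i \sqrt{2}\right) 97 \left(-4\right) = \left(-6 + 2 i \sqrt{2}\right) 97 \left(-4\right) = \left(-582 + 194 i \sqrt{2}\right) \left(-4\right) = 2328 - 776 i \sqrt{2}$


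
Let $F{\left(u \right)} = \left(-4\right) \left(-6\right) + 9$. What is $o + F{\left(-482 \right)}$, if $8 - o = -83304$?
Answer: $83345$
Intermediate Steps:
$o = 83312$ ($o = 8 - -83304 = 8 + 83304 = 83312$)
$F{\left(u \right)} = 33$ ($F{\left(u \right)} = 24 + 9 = 33$)
$o + F{\left(-482 \right)} = 83312 + 33 = 83345$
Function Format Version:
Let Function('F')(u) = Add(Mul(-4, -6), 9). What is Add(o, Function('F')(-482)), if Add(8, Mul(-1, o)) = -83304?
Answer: 83345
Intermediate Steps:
o = 83312 (o = Add(8, Mul(-1, -83304)) = Add(8, 83304) = 83312)
Function('F')(u) = 33 (Function('F')(u) = Add(24, 9) = 33)
Add(o, Function('F')(-482)) = Add(83312, 33) = 83345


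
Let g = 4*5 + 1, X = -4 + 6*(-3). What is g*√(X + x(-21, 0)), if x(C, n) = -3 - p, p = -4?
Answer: 21*I*√21 ≈ 96.234*I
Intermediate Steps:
X = -22 (X = -4 - 18 = -22)
x(C, n) = 1 (x(C, n) = -3 - 1*(-4) = -3 + 4 = 1)
g = 21 (g = 20 + 1 = 21)
g*√(X + x(-21, 0)) = 21*√(-22 + 1) = 21*√(-21) = 21*(I*√21) = 21*I*√21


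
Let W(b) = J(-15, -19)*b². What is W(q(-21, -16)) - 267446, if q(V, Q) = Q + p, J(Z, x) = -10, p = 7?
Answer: -268256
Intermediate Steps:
q(V, Q) = 7 + Q (q(V, Q) = Q + 7 = 7 + Q)
W(b) = -10*b²
W(q(-21, -16)) - 267446 = -10*(7 - 16)² - 267446 = -10*(-9)² - 267446 = -10*81 - 267446 = -810 - 267446 = -268256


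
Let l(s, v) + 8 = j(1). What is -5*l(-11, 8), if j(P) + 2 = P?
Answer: 45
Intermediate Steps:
j(P) = -2 + P
l(s, v) = -9 (l(s, v) = -8 + (-2 + 1) = -8 - 1 = -9)
-5*l(-11, 8) = -5*(-9) = 45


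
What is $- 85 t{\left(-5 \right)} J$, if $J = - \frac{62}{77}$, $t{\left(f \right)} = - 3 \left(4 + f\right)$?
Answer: $\frac{15810}{77} \approx 205.32$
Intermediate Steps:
$t{\left(f \right)} = -12 - 3 f$
$J = - \frac{62}{77} \approx -0.80519$
$- 85 t{\left(-5 \right)} J = - 85 \left(-12 - -15\right) \left(- \frac{62}{77}\right) = - 85 \left(-12 + 15\right) \left(- \frac{62}{77}\right) = \left(-85\right) 3 \left(- \frac{62}{77}\right) = \left(-255\right) \left(- \frac{62}{77}\right) = \frac{15810}{77}$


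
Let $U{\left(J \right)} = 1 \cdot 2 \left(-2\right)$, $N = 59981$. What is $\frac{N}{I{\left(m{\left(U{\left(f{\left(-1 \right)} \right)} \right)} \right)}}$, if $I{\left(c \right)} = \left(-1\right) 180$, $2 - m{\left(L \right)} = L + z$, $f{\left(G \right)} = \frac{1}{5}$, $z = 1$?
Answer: $- \frac{59981}{180} \approx -333.23$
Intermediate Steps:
$f{\left(G \right)} = \frac{1}{5}$
$U{\left(J \right)} = -4$ ($U{\left(J \right)} = 2 \left(-2\right) = -4$)
$m{\left(L \right)} = 1 - L$ ($m{\left(L \right)} = 2 - \left(L + 1\right) = 2 - \left(1 + L\right) = 1 - L$)
$I{\left(c \right)} = -180$
$\frac{N}{I{\left(m{\left(U{\left(f{\left(-1 \right)} \right)} \right)} \right)}} = \frac{59981}{-180} = 59981 \left(- \frac{1}{180}\right) = - \frac{59981}{180}$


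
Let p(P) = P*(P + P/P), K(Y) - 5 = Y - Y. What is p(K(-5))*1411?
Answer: 42330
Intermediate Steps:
K(Y) = 5 (K(Y) = 5 + (Y - Y) = 5 + 0 = 5)
p(P) = P*(1 + P) (p(P) = P*(P + 1) = P*(1 + P))
p(K(-5))*1411 = (5*(1 + 5))*1411 = (5*6)*1411 = 30*1411 = 42330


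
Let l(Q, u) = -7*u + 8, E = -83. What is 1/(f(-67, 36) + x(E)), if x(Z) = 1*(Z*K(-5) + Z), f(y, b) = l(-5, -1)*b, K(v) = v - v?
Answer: 1/457 ≈ 0.0021882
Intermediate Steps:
K(v) = 0
l(Q, u) = 8 - 7*u
f(y, b) = 15*b (f(y, b) = (8 - 7*(-1))*b = (8 + 7)*b = 15*b)
x(Z) = Z (x(Z) = 1*(Z*0 + Z) = 1*(0 + Z) = 1*Z = Z)
1/(f(-67, 36) + x(E)) = 1/(15*36 - 83) = 1/(540 - 83) = 1/457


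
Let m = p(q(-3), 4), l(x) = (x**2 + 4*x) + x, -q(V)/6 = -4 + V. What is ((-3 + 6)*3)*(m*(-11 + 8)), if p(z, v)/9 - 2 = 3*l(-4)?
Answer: 2430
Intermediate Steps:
q(V) = 24 - 6*V (q(V) = -6*(-4 + V) = 24 - 6*V)
l(x) = x**2 + 5*x
p(z, v) = -90 (p(z, v) = 18 + 9*(3*(-4*(5 - 4))) = 18 + 9*(3*(-4*1)) = 18 + 9*(3*(-4)) = 18 + 9*(-12) = 18 - 108 = -90)
m = -90
((-3 + 6)*3)*(m*(-11 + 8)) = ((-3 + 6)*3)*(-90*(-11 + 8)) = (3*3)*(-90*(-3)) = 9*270 = 2430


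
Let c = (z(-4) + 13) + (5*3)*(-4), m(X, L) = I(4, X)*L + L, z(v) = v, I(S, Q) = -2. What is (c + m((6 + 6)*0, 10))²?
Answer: 3721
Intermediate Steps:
m(X, L) = -L (m(X, L) = -2*L + L = -L)
c = -51 (c = (-4 + 13) + (5*3)*(-4) = 9 + 15*(-4) = 9 - 60 = -51)
(c + m((6 + 6)*0, 10))² = (-51 - 1*10)² = (-51 - 10)² = (-61)² = 3721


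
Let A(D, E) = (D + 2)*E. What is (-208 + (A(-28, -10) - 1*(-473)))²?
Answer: 275625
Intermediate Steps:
A(D, E) = E*(2 + D) (A(D, E) = (2 + D)*E = E*(2 + D))
(-208 + (A(-28, -10) - 1*(-473)))² = (-208 + (-10*(2 - 28) - 1*(-473)))² = (-208 + (-10*(-26) + 473))² = (-208 + (260 + 473))² = (-208 + 733)² = 525² = 275625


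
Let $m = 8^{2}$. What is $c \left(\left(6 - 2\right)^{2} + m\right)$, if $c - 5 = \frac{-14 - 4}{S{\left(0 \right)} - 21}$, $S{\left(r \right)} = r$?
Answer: $\frac{3280}{7} \approx 468.57$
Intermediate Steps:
$m = 64$
$c = \frac{41}{7}$ ($c = 5 + \frac{-14 - 4}{0 - 21} = 5 + \frac{-14 + \left(-10 + 6\right)}{-21} = 5 + \left(-14 - 4\right) \left(- \frac{1}{21}\right) = 5 - - \frac{6}{7} = 5 + \frac{6}{7} = \frac{41}{7} \approx 5.8571$)
$c \left(\left(6 - 2\right)^{2} + m\right) = \frac{41 \left(\left(6 - 2\right)^{2} + 64\right)}{7} = \frac{41 \left(4^{2} + 64\right)}{7} = \frac{41 \left(16 + 64\right)}{7} = \frac{41}{7} \cdot 80 = \frac{3280}{7}$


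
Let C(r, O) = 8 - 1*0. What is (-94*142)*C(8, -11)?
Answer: -106784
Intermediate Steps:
C(r, O) = 8 (C(r, O) = 8 + 0 = 8)
(-94*142)*C(8, -11) = -94*142*8 = -13348*8 = -106784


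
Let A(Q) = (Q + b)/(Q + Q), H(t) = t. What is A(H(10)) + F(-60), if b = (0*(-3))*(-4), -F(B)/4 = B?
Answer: 481/2 ≈ 240.50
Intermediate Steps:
F(B) = -4*B
b = 0 (b = 0*(-4) = 0)
A(Q) = ½ (A(Q) = (Q + 0)/(Q + Q) = Q/((2*Q)) = Q*(1/(2*Q)) = ½)
A(H(10)) + F(-60) = ½ - 4*(-60) = ½ + 240 = 481/2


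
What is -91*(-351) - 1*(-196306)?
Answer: 228247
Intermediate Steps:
-91*(-351) - 1*(-196306) = 31941 + 196306 = 228247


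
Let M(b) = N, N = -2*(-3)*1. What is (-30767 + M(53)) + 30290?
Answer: -471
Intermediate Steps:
N = 6 (N = 6*1 = 6)
M(b) = 6
(-30767 + M(53)) + 30290 = (-30767 + 6) + 30290 = -30761 + 30290 = -471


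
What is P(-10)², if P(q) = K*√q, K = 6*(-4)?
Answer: -5760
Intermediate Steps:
K = -24
P(q) = -24*√q
P(-10)² = (-24*I*√10)² = -5760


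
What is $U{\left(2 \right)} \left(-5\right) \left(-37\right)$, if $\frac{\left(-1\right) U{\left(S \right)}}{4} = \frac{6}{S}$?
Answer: $-2220$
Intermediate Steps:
$U{\left(S \right)} = - \frac{24}{S}$ ($U{\left(S \right)} = - 4 \frac{6}{S} = - \frac{24}{S}$)
$U{\left(2 \right)} \left(-5\right) \left(-37\right) = - \frac{24}{2} \left(-5\right) \left(-37\right) = \left(-24\right) \frac{1}{2} \left(-5\right) \left(-37\right) = \left(-12\right) \left(-5\right) \left(-37\right) = 60 \left(-37\right) = -2220$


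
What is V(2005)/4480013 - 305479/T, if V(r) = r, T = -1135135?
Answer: 1370825836902/5085419556755 ≈ 0.26956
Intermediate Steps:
V(2005)/4480013 - 305479/T = 2005/4480013 - 305479/(-1135135) = 2005*(1/4480013) - 305479*(-1/1135135) = 2005/4480013 + 305479/1135135 = 1370825836902/5085419556755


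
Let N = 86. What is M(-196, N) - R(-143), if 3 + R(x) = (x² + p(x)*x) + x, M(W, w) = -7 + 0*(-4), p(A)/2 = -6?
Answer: -22026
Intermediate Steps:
p(A) = -12 (p(A) = 2*(-6) = -12)
M(W, w) = -7 (M(W, w) = -7 + 0 = -7)
R(x) = -3 + x² - 11*x (R(x) = -3 + ((x² - 12*x) + x) = -3 + (x² - 11*x) = -3 + x² - 11*x)
M(-196, N) - R(-143) = -7 - (-3 + (-143)² - 11*(-143)) = -7 - (-3 + 20449 + 1573) = -7 - 1*22019 = -7 - 22019 = -22026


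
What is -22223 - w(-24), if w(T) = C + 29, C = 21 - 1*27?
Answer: -22246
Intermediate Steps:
C = -6 (C = 21 - 27 = -6)
w(T) = 23 (w(T) = -6 + 29 = 23)
-22223 - w(-24) = -22223 - 1*23 = -22223 - 23 = -22246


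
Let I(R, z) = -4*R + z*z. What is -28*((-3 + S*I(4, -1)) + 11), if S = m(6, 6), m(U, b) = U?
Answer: 2296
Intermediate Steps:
S = 6
I(R, z) = z² - 4*R (I(R, z) = -4*R + z² = z² - 4*R)
-28*((-3 + S*I(4, -1)) + 11) = -28*((-3 + 6*((-1)² - 4*4)) + 11) = -28*((-3 + 6*(1 - 16)) + 11) = -28*((-3 + 6*(-15)) + 11) = -28*((-3 - 90) + 11) = -28*(-93 + 11) = -28*(-82) = 2296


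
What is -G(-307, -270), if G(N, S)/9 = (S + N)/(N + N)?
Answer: -5193/614 ≈ -8.4577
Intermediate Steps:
G(N, S) = 9*(N + S)/(2*N) (G(N, S) = 9*((S + N)/(N + N)) = 9*((N + S)/((2*N))) = 9*((N + S)*(1/(2*N))) = 9*((N + S)/(2*N)) = 9*(N + S)/(2*N))
-G(-307, -270) = -9*(-307 - 270)/(2*(-307)) = -9*(-1)*(-577)/(2*307) = -1*5193/614 = -5193/614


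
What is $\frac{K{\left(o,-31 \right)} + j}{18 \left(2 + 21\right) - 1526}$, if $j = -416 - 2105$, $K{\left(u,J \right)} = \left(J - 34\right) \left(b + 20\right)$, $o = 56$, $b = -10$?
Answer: $\frac{3171}{1112} \approx 2.8516$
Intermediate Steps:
$K{\left(u,J \right)} = -340 + 10 J$ ($K{\left(u,J \right)} = \left(J - 34\right) \left(-10 + 20\right) = \left(-34 + J\right) 10 = -340 + 10 J$)
$j = -2521$
$\frac{K{\left(o,-31 \right)} + j}{18 \left(2 + 21\right) - 1526} = \frac{\left(-340 + 10 \left(-31\right)\right) - 2521}{18 \left(2 + 21\right) - 1526} = \frac{\left(-340 - 310\right) - 2521}{18 \cdot 23 - 1526} = \frac{-650 - 2521}{414 - 1526} = - \frac{3171}{-1112} = \left(-3171\right) \left(- \frac{1}{1112}\right) = \frac{3171}{1112}$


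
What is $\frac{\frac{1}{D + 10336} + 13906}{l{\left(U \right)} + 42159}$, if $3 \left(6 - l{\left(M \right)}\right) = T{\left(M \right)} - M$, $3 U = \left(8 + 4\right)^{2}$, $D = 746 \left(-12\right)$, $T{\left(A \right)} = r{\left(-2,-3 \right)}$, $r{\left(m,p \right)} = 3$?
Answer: $\frac{3849181}{11675424} \approx 0.32968$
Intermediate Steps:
$T{\left(A \right)} = 3$
$D = -8952$
$U = 48$ ($U = \frac{\left(8 + 4\right)^{2}}{3} = \frac{12^{2}}{3} = \frac{1}{3} \cdot 144 = 48$)
$l{\left(M \right)} = 5 + \frac{M}{3}$ ($l{\left(M \right)} = 6 - \frac{3 - M}{3} = 6 + \left(-1 + \frac{M}{3}\right) = 5 + \frac{M}{3}$)
$\frac{\frac{1}{D + 10336} + 13906}{l{\left(U \right)} + 42159} = \frac{\frac{1}{-8952 + 10336} + 13906}{\left(5 + \frac{1}{3} \cdot 48\right) + 42159} = \frac{\frac{1}{1384} + 13906}{\left(5 + 16\right) + 42159} = \frac{\frac{1}{1384} + 13906}{21 + 42159} = \frac{19245905}{1384 \cdot 42180} = \frac{19245905}{1384} \cdot \frac{1}{42180} = \frac{3849181}{11675424}$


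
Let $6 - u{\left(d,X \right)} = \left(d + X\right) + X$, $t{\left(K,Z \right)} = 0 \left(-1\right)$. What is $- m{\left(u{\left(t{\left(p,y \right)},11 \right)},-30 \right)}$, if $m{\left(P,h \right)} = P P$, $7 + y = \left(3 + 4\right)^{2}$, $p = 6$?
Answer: $-256$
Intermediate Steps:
$y = 42$ ($y = -7 + \left(3 + 4\right)^{2} = -7 + 7^{2} = -7 + 49 = 42$)
$t{\left(K,Z \right)} = 0$
$u{\left(d,X \right)} = 6 - d - 2 X$ ($u{\left(d,X \right)} = 6 - \left(\left(d + X\right) + X\right) = 6 - \left(\left(X + d\right) + X\right) = 6 - \left(d + 2 X\right) = 6 - d - 2 X$)
$m{\left(P,h \right)} = P^{2}$
$- m{\left(u{\left(t{\left(p,y \right)},11 \right)},-30 \right)} = - \left(6 - 0 - 22\right)^{2} = - \left(6 + 0 - 22\right)^{2} = - \left(-16\right)^{2} = \left(-1\right) 256 = -256$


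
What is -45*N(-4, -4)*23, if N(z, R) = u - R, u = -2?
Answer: -2070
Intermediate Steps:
N(z, R) = -2 - R
-45*N(-4, -4)*23 = -45*(-2 - 1*(-4))*23 = -45*(-2 + 4)*23 = -45*2*23 = -90*23 = -2070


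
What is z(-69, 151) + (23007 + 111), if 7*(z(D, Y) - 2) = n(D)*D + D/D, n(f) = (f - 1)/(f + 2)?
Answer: 10838517/469 ≈ 23110.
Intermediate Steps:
n(f) = (-1 + f)/(2 + f)
z(D, Y) = 15/7 + D*(-1 + D)/(7*(2 + D)) (z(D, Y) = 2 + (((-1 + D)/(2 + D))*D + D/D)/7 = 2 + (D*(-1 + D)/(2 + D) + 1)/7 = 2 + (1 + D*(-1 + D)/(2 + D))/7 = 2 + (⅐ + D*(-1 + D)/(7*(2 + D))) = 15/7 + D*(-1 + D)/(7*(2 + D)))
z(-69, 151) + (23007 + 111) = (30 + (-69)² + 14*(-69))/(7*(2 - 69)) + (23007 + 111) = (⅐)*(30 + 4761 - 966)/(-67) + 23118 = (⅐)*(-1/67)*3825 + 23118 = -3825/469 + 23118 = 10838517/469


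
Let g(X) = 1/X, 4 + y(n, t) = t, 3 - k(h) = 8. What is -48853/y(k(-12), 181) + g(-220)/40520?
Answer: -435495183377/1577848800 ≈ -276.01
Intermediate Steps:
k(h) = -5 (k(h) = 3 - 1*8 = 3 - 8 = -5)
y(n, t) = -4 + t
-48853/y(k(-12), 181) + g(-220)/40520 = -48853/(-4 + 181) + 1/(-220*40520) = -48853/177 - 1/220*1/40520 = -48853*1/177 - 1/8914400 = -48853/177 - 1/8914400 = -435495183377/1577848800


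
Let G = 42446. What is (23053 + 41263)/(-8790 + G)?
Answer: 2297/1202 ≈ 1.9110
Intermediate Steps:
(23053 + 41263)/(-8790 + G) = (23053 + 41263)/(-8790 + 42446) = 64316/33656 = 64316*(1/33656) = 2297/1202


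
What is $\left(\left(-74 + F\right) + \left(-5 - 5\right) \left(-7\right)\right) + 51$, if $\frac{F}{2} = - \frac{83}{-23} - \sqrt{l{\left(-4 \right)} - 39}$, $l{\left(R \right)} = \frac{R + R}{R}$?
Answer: $\frac{1247}{23} - 2 i \sqrt{37} \approx 54.217 - 12.166 i$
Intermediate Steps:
$l{\left(R \right)} = 2$ ($l{\left(R \right)} = \frac{2 R}{R} = 2$)
$F = \frac{166}{23} - 2 i \sqrt{37}$ ($F = 2 \left(- \frac{83}{-23} - \sqrt{2 - 39}\right) = 2 \left(\left(-83\right) \left(- \frac{1}{23}\right) - \sqrt{-37}\right) = 2 \left(\frac{83}{23} - i \sqrt{37}\right) = \frac{166}{23} - 2 i \sqrt{37} \approx 7.2174 - 12.166 i$)
$\left(\left(-74 + F\right) + \left(-5 - 5\right) \left(-7\right)\right) + 51 = \left(\left(-74 + \left(\frac{166}{23} - 2 i \sqrt{37}\right)\right) + \left(-5 - 5\right) \left(-7\right)\right) + 51 = \left(\left(- \frac{1536}{23} - 2 i \sqrt{37}\right) - -70\right) + 51 = \left(\left(- \frac{1536}{23} - 2 i \sqrt{37}\right) + 70\right) + 51 = \left(\frac{74}{23} - 2 i \sqrt{37}\right) + 51 = \frac{1247}{23} - 2 i \sqrt{37}$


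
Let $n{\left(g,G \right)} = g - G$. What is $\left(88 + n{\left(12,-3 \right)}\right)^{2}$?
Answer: $10609$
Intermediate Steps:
$\left(88 + n{\left(12,-3 \right)}\right)^{2} = \left(88 + \left(12 - -3\right)\right)^{2} = \left(88 + \left(12 + 3\right)\right)^{2} = \left(88 + 15\right)^{2} = 103^{2} = 10609$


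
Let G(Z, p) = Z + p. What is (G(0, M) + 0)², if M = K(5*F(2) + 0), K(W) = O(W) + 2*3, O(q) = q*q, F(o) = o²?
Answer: 164836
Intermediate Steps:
O(q) = q²
K(W) = 6 + W² (K(W) = W² + 2*3 = W² + 6 = 6 + W²)
M = 406 (M = 6 + (5*2² + 0)² = 6 + (5*4 + 0)² = 6 + (20 + 0)² = 6 + 20² = 6 + 400 = 406)
(G(0, M) + 0)² = ((0 + 406) + 0)² = (406 + 0)² = 406² = 164836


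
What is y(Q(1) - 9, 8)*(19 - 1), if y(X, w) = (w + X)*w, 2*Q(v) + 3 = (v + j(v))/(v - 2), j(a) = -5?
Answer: -72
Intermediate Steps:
Q(v) = -3/2 + (-5 + v)/(2*(-2 + v)) (Q(v) = -3/2 + ((v - 5)/(v - 2))/2 = -3/2 + ((-5 + v)/(-2 + v))/2 = -3/2 + (-5 + v)/(2*(-2 + v)))
y(X, w) = w*(X + w) (y(X, w) = (X + w)*w = w*(X + w))
y(Q(1) - 9, 8)*(19 - 1) = (8*(((1/2 - 1*1)/(-2 + 1) - 9) + 8))*(19 - 1) = (8*(((1/2 - 1)/(-1) - 9) + 8))*18 = (8*((-1*(-1/2) - 9) + 8))*18 = (8*((1/2 - 9) + 8))*18 = (8*(-17/2 + 8))*18 = (8*(-1/2))*18 = -4*18 = -72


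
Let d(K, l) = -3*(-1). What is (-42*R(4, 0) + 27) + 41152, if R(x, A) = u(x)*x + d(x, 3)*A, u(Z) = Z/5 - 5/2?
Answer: 207323/5 ≈ 41465.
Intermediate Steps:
u(Z) = -5/2 + Z/5 (u(Z) = Z*(⅕) - 5*½ = Z/5 - 5/2 = -5/2 + Z/5)
d(K, l) = 3
R(x, A) = 3*A + x*(-5/2 + x/5) (R(x, A) = (-5/2 + x/5)*x + 3*A = x*(-5/2 + x/5) + 3*A = 3*A + x*(-5/2 + x/5))
(-42*R(4, 0) + 27) + 41152 = (-42*(3*0 + (⅒)*4*(-25 + 2*4)) + 27) + 41152 = (-42*(0 + (⅒)*4*(-25 + 8)) + 27) + 41152 = (-42*(0 + (⅒)*4*(-17)) + 27) + 41152 = (-42*(0 - 34/5) + 27) + 41152 = (-42*(-34/5) + 27) + 41152 = (1428/5 + 27) + 41152 = 1563/5 + 41152 = 207323/5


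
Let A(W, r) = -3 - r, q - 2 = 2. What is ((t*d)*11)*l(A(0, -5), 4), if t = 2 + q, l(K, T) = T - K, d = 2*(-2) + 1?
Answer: -396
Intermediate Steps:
q = 4 (q = 2 + 2 = 4)
d = -3 (d = -4 + 1 = -3)
t = 6 (t = 2 + 4 = 6)
((t*d)*11)*l(A(0, -5), 4) = ((6*(-3))*11)*(4 - (-3 - 1*(-5))) = (-18*11)*(4 - (-3 + 5)) = -198*(4 - 1*2) = -198*(4 - 2) = -198*2 = -396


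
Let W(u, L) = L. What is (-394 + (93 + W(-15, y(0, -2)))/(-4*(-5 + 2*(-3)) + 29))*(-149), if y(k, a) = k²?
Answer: 4271681/73 ≈ 58516.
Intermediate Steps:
(-394 + (93 + W(-15, y(0, -2)))/(-4*(-5 + 2*(-3)) + 29))*(-149) = (-394 + (93 + 0²)/(-4*(-5 + 2*(-3)) + 29))*(-149) = (-394 + (93 + 0)/(-4*(-5 - 6) + 29))*(-149) = (-394 + 93/(-4*(-11) + 29))*(-149) = (-394 + 93/(44 + 29))*(-149) = (-394 + 93/73)*(-149) = -28669/73*(-149) = 4271681/73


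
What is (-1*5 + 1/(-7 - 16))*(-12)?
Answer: 1392/23 ≈ 60.522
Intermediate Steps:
(-1*5 + 1/(-7 - 16))*(-12) = (-5 + 1/(-23))*(-12) = (-5 - 1/23)*(-12) = -116/23*(-12) = 1392/23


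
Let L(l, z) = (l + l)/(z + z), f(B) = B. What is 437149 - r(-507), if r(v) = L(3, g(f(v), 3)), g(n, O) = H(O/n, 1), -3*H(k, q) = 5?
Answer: 2185754/5 ≈ 4.3715e+5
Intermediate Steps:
H(k, q) = -5/3 (H(k, q) = -⅓*5 = -5/3)
g(n, O) = -5/3
L(l, z) = l/z (L(l, z) = (2*l)/((2*z)) = (2*l)*(1/(2*z)) = l/z)
r(v) = -9/5 (r(v) = 3/(-5/3) = 3*(-⅗) = -9/5)
437149 - r(-507) = 437149 - 1*(-9/5) = 437149 + 9/5 = 2185754/5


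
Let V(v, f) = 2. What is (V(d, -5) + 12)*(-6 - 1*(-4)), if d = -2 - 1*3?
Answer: -28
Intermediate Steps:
d = -5 (d = -2 - 3 = -5)
(V(d, -5) + 12)*(-6 - 1*(-4)) = (2 + 12)*(-6 - 1*(-4)) = 14*(-6 + 4) = 14*(-2) = -28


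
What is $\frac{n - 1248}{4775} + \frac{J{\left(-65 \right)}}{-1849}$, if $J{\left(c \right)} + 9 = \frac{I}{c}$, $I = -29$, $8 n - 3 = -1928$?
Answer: $- \frac{282008793}{918213400} \approx -0.30713$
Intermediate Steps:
$n = - \frac{1925}{8}$ ($n = \frac{3}{8} + \frac{1}{8} \left(-1928\right) = \frac{3}{8} - 241 = - \frac{1925}{8} \approx -240.63$)
$J{\left(c \right)} = -9 - \frac{29}{c}$
$\frac{n - 1248}{4775} + \frac{J{\left(-65 \right)}}{-1849} = \frac{- \frac{1925}{8} - 1248}{4775} + \frac{-9 - \frac{29}{-65}}{-1849} = \left(- \frac{11909}{8}\right) \frac{1}{4775} + \left(-9 - - \frac{29}{65}\right) \left(- \frac{1}{1849}\right) = - \frac{11909}{38200} + \left(-9 + \frac{29}{65}\right) \left(- \frac{1}{1849}\right) = - \frac{11909}{38200} - - \frac{556}{120185} = - \frac{11909}{38200} + \frac{556}{120185} = - \frac{282008793}{918213400}$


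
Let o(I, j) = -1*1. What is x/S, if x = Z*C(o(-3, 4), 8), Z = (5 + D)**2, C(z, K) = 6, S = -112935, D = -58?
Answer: -5618/37645 ≈ -0.14924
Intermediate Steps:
o(I, j) = -1
Z = 2809 (Z = (5 - 58)**2 = (-53)**2 = 2809)
x = 16854 (x = 2809*6 = 16854)
x/S = 16854/(-112935) = 16854*(-1/112935) = -5618/37645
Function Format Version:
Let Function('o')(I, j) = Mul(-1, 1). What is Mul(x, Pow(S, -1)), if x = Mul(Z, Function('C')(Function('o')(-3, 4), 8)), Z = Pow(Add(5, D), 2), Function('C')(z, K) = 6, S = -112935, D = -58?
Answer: Rational(-5618, 37645) ≈ -0.14924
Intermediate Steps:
Function('o')(I, j) = -1
Z = 2809 (Z = Pow(Add(5, -58), 2) = Pow(-53, 2) = 2809)
x = 16854 (x = Mul(2809, 6) = 16854)
Mul(x, Pow(S, -1)) = Mul(16854, Pow(-112935, -1)) = Mul(16854, Rational(-1, 112935)) = Rational(-5618, 37645)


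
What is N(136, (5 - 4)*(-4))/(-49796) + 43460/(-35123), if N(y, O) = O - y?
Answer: -539804235/437246227 ≈ -1.2346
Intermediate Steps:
N(136, (5 - 4)*(-4))/(-49796) + 43460/(-35123) = ((5 - 4)*(-4) - 1*136)/(-49796) + 43460/(-35123) = (1*(-4) - 136)*(-1/49796) + 43460*(-1/35123) = (-4 - 136)*(-1/49796) - 43460/35123 = -140*(-1/49796) - 43460/35123 = 35/12449 - 43460/35123 = -539804235/437246227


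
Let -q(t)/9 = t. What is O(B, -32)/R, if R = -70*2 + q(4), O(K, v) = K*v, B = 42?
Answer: 84/11 ≈ 7.6364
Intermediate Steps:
q(t) = -9*t
R = -176 (R = -70*2 - 9*4 = -35*4 - 36 = -140 - 36 = -176)
O(B, -32)/R = (42*(-32))/(-176) = -1344*(-1/176) = 84/11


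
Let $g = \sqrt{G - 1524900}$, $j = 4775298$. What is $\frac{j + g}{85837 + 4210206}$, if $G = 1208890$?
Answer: $\frac{4775298}{4296043} + \frac{i \sqrt{316010}}{4296043} \approx 1.1116 + 0.00013085 i$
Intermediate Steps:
$g = i \sqrt{316010}$ ($g = \sqrt{1208890 - 1524900} = \sqrt{-316010} = i \sqrt{316010} \approx 562.15 i$)
$\frac{j + g}{85837 + 4210206} = \frac{4775298 + i \sqrt{316010}}{85837 + 4210206} = \frac{4775298 + i \sqrt{316010}}{4296043} = \left(4775298 + i \sqrt{316010}\right) \frac{1}{4296043} = \frac{4775298}{4296043} + \frac{i \sqrt{316010}}{4296043}$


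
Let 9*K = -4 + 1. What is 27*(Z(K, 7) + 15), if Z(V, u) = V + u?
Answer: 585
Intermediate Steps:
K = -⅓ (K = (-4 + 1)/9 = (⅑)*(-3) = -⅓ ≈ -0.33333)
27*(Z(K, 7) + 15) = 27*((-⅓ + 7) + 15) = 27*(20/3 + 15) = 27*(65/3) = 585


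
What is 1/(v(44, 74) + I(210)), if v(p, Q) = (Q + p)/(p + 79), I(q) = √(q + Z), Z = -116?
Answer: -7257/704101 + 15129*√94/1408202 ≈ 0.093855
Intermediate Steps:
I(q) = √(-116 + q) (I(q) = √(q - 116) = √(-116 + q))
v(p, Q) = (Q + p)/(79 + p)
1/(v(44, 74) + I(210)) = 1/((74 + 44)/(79 + 44) + √(-116 + 210)) = 1/(118/123 + √94)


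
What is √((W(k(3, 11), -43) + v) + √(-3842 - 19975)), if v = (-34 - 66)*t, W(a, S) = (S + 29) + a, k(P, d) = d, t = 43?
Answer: √(-4303 + I*√23817) ≈ 1.176 + 65.608*I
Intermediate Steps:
W(a, S) = 29 + S + a (W(a, S) = (29 + S) + a = 29 + S + a)
v = -4300 (v = (-34 - 66)*43 = -100*43 = -4300)
√((W(k(3, 11), -43) + v) + √(-3842 - 19975)) = √(((29 - 43 + 11) - 4300) + √(-3842 - 19975)) = √((-3 - 4300) + √(-23817)) = √(-4303 + I*√23817)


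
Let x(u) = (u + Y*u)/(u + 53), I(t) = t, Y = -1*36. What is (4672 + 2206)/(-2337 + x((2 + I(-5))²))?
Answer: -426436/145209 ≈ -2.9367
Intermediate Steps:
Y = -36
x(u) = -35*u/(53 + u) (x(u) = (u - 36*u)/(u + 53) = (-35*u)/(53 + u) = -35*u/(53 + u))
(4672 + 2206)/(-2337 + x((2 + I(-5))²)) = (4672 + 2206)/(-2337 - 35*(2 - 5)²/(53 + (2 - 5)²)) = 6878/(-2337 - 35*(-3)²/(53 + (-3)²)) = 6878/(-2337 - 35*9/(53 + 9)) = 6878/(-2337 - 35*9/62) = 6878/(-2337 - 35*9*1/62) = 6878/(-2337 - 315/62) = 6878/(-145209/62) = 6878*(-62/145209) = -426436/145209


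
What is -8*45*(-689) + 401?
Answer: 248441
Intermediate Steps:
-8*45*(-689) + 401 = -360*(-689) + 401 = 248040 + 401 = 248441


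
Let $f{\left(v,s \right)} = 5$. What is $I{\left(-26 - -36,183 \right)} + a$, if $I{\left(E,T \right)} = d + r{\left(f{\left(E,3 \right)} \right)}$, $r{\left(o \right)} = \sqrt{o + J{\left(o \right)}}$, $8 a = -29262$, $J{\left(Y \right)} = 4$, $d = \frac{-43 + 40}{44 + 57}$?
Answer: $- \frac{1476531}{404} \approx -3654.8$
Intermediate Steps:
$d = - \frac{3}{101} \approx -0.029703$
$a = - \frac{14631}{4}$ ($a = \frac{1}{8} \left(-29262\right) = - \frac{14631}{4} \approx -3657.8$)
$r{\left(o \right)} = \sqrt{4 + o}$ ($r{\left(o \right)} = \sqrt{o + 4} = \sqrt{4 + o}$)
$I{\left(E,T \right)} = \frac{300}{101}$ ($I{\left(E,T \right)} = - \frac{3}{101} + \sqrt{4 + 5} = - \frac{3}{101} + \sqrt{9} = - \frac{3}{101} + 3 = \frac{300}{101}$)
$I{\left(-26 - -36,183 \right)} + a = \frac{300}{101} - \frac{14631}{4} = - \frac{1476531}{404}$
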